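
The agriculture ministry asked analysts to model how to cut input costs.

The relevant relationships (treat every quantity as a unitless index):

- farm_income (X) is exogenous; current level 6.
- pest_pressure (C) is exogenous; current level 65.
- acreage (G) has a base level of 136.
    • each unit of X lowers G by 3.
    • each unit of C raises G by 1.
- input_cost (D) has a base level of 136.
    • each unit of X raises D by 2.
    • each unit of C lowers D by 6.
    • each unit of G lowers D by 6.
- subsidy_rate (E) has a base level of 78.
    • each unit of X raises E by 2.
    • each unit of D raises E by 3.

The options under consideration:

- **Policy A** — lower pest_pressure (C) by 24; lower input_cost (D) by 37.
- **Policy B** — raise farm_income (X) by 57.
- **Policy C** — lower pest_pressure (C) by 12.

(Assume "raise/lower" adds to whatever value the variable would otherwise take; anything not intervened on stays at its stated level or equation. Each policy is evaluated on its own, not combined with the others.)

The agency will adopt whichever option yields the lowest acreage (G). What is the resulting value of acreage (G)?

Policy A (C − 24, D − 37):
  X = 6
  C = 65 − 24 = 41
  G = 136 − 3·6 + 41 = 159
Policy B (X + 57):
  X = 6 + 57 = 63
  C = 65
  G = 136 − 3·63 + 65 = 12
Policy C (C − 12):
  X = 6
  C = 65 − 12 = 53
  G = 136 − 3·6 + 53 = 171
Comparing — Policy A: G=159, Policy B: G=12, Policy C: G=171. Lowest is 12 (Policy B).

12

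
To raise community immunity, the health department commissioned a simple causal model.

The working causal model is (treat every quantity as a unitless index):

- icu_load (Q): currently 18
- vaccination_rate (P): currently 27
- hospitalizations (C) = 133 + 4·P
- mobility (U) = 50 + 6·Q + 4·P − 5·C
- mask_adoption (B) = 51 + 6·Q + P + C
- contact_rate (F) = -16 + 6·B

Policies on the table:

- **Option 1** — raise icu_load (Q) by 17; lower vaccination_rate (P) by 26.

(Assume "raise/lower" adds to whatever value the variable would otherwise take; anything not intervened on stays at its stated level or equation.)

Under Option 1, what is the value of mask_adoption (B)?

Option 1 (Q + 17, P − 26):
  Q = 18 + 17 = 35
  P = 27 − 26 = 1
  C = 133 + 4·1 = 137
  B = 51 + 6·35 + 1 + 137 = 399

399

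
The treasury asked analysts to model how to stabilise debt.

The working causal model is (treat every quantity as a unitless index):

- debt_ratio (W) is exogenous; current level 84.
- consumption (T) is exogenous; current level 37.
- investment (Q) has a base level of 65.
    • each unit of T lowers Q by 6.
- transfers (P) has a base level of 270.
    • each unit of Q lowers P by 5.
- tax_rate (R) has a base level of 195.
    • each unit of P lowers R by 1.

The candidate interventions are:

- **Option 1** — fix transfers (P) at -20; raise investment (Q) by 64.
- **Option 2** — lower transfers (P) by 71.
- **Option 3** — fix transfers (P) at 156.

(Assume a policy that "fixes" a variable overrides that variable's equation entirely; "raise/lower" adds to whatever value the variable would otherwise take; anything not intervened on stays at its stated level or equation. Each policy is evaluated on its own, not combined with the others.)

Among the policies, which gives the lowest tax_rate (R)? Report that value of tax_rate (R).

-789

Option 1 (P := -20, Q + 64):
  T = 37
  Q = 65 − 6·37 (+64 from intervention) = -93
  P = -20
  R = 195 − (-20) = 215
Option 2 (P − 71):
  T = 37
  Q = 65 − 6·37 = -157
  P = 270 − 5·(-157) (−71 from intervention) = 984
  R = 195 − 984 = -789
Option 3 (P := 156):
  T = 37
  Q = 65 − 6·37 = -157
  P = 156
  R = 195 − 156 = 39
Comparing — Option 1: R=215, Option 2: R=-789, Option 3: R=39. Lowest is -789 (Option 2).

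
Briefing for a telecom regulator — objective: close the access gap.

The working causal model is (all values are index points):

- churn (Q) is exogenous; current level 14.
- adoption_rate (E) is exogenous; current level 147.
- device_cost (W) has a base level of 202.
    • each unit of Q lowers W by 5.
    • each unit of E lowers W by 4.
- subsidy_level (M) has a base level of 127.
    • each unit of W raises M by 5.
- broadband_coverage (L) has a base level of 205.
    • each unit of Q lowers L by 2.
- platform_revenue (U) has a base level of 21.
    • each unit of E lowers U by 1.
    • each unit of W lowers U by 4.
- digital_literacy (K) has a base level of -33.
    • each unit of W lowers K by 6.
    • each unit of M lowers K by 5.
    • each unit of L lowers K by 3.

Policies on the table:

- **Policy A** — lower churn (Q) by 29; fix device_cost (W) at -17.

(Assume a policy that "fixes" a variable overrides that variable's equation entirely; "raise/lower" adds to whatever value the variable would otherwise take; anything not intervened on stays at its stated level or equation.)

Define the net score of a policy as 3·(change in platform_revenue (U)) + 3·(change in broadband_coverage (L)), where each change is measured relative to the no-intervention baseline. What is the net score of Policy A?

Baseline:
  Q = 14
  E = 147
  W = 202 − 5·14 − 4·147 = -456
  L = 205 − 2·14 = 177
  U = 21 − 147 − 4·(-456) = 1698
Policy A (Q − 29, W := -17):
  Q = 14 − 29 = -15
  E = 147
  W = -17
  L = 205 − 2·(-15) = 235
  U = 21 − 147 − 4·(-17) = -58
ΔU = -58 − 1698 = -1756; ΔL = 235 − 177 = 58
Score = 3·(-1756) + 3·58 = -5094

-5094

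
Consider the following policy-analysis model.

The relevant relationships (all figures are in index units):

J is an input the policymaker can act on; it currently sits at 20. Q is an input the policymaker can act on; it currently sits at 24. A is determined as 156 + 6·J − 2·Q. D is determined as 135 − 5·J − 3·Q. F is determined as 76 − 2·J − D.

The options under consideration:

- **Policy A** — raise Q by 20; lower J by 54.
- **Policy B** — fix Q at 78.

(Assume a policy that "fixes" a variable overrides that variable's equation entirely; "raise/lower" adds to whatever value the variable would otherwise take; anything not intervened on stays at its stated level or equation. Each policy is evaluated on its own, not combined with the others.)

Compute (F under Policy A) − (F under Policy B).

Policy A (Q + 20, J − 54):
  J = 20 − 54 = -34
  Q = 24 + 20 = 44
  D = 135 − 5·(-34) − 3·44 = 173
  F = 76 − 2·(-34) − 173 = -29
Policy B (Q := 78):
  J = 20
  Q = 78
  D = 135 − 5·20 − 3·78 = -199
  F = 76 − 2·20 − (-199) = 235
F: -29 − 235 = -264

-264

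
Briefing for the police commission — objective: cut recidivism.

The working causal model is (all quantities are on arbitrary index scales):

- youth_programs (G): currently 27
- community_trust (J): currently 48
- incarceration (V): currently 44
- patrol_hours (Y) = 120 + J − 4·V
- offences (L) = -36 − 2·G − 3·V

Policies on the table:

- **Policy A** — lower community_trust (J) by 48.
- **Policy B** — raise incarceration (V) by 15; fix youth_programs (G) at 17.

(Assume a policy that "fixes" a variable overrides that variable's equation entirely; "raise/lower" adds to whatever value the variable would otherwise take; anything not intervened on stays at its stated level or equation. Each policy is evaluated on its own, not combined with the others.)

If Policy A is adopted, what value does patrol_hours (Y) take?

-56

Policy A (J − 48):
  J = 48 − 48 = 0
  V = 44
  Y = 120 + 0 − 4·44 = -56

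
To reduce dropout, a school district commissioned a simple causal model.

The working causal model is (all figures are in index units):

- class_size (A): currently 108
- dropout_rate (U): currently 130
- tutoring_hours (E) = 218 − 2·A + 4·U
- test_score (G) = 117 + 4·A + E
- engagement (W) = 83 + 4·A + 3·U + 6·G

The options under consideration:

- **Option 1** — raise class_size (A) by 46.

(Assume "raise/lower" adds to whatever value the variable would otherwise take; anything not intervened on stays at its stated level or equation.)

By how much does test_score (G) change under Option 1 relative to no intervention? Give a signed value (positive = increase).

92

Baseline:
  A = 108
  U = 130
  E = 218 − 2·108 + 4·130 = 522
  G = 117 + 4·108 + 522 = 1071
Option 1 (A + 46):
  A = 108 + 46 = 154
  U = 130
  E = 218 − 2·154 + 4·130 = 430
  G = 117 + 4·154 + 430 = 1163
Change in G: 1163 − 1071 = 92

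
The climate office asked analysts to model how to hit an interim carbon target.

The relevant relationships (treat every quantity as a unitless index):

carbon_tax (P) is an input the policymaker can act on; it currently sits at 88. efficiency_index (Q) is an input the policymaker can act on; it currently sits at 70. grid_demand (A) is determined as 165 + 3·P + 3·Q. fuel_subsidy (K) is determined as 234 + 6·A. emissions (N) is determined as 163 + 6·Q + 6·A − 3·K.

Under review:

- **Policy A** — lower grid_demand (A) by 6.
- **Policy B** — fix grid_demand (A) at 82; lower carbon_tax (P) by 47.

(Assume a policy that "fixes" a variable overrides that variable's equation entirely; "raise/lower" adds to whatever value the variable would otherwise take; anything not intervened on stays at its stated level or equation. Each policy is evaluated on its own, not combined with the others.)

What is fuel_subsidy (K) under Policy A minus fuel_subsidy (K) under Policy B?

Policy A (A − 6):
  P = 88
  Q = 70
  A = 165 + 3·88 + 3·70 (−6 from intervention) = 633
  K = 234 + 6·633 = 4032
Policy B (A := 82, P − 47):
  P = 88 − 47 = 41
  Q = 70
  A = 82
  K = 234 + 6·82 = 726
K: 4032 − 726 = 3306

3306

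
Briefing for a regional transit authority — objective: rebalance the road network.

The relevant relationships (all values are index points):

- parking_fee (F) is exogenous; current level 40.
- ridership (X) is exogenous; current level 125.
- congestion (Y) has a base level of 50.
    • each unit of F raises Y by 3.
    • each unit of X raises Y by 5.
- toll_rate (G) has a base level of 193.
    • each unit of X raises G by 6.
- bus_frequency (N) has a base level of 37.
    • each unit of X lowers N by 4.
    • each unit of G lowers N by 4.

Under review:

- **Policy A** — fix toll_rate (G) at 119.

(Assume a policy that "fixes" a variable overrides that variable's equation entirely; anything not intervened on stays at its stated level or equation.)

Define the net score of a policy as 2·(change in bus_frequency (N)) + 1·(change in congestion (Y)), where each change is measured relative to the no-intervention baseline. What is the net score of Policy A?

Baseline:
  F = 40
  X = 125
  Y = 50 + 3·40 + 5·125 = 795
  G = 193 + 6·125 = 943
  N = 37 − 4·125 − 4·943 = -4235
Policy A (G := 119):
  F = 40
  X = 125
  Y = 50 + 3·40 + 5·125 = 795
  G = 119
  N = 37 − 4·125 − 4·119 = -939
ΔN = -939 − (-4235) = 3296; ΔY = 795 − 795 = 0
Score = 2·3296 + 1·0 = 6592

6592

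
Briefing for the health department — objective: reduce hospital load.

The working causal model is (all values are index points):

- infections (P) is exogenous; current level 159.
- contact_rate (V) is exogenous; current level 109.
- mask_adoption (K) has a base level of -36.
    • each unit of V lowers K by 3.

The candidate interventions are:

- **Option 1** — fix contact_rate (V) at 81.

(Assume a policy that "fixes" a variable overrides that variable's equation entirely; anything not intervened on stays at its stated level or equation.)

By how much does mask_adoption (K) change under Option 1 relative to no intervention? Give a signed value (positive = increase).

84

Baseline:
  V = 109
  K = -36 − 3·109 = -363
Option 1 (V := 81):
  V = 81
  K = -36 − 3·81 = -279
Change in K: -279 − (-363) = 84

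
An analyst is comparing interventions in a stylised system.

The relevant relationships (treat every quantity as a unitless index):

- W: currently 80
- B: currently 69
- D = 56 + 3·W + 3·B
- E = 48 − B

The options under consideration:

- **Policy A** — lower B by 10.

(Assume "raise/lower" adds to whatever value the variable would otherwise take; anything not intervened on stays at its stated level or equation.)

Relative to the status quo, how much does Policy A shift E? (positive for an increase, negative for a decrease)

10

Baseline:
  B = 69
  E = 48 − 69 = -21
Policy A (B − 10):
  B = 69 − 10 = 59
  E = 48 − 59 = -11
Change in E: -11 − (-21) = 10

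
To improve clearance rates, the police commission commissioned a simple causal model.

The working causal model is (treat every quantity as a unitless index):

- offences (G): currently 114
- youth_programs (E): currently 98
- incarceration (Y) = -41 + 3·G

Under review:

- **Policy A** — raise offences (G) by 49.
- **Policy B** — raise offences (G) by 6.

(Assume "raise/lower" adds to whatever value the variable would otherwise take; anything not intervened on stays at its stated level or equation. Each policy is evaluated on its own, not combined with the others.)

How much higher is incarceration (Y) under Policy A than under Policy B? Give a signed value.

129

Policy A (G + 49):
  G = 114 + 49 = 163
  Y = -41 + 3·163 = 448
Policy B (G + 6):
  G = 114 + 6 = 120
  Y = -41 + 3·120 = 319
Y: 448 − 319 = 129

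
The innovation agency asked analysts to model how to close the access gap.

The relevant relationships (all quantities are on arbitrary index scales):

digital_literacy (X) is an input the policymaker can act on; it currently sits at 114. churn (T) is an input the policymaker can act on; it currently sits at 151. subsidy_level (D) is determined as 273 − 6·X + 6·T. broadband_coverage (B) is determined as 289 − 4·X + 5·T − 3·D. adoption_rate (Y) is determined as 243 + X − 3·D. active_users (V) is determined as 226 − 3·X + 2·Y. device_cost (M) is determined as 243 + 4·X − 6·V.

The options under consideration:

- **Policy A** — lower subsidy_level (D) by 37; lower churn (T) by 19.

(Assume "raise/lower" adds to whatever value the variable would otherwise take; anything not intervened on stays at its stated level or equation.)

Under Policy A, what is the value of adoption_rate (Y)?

-675

Policy A (D − 37, T − 19):
  X = 114
  T = 151 − 19 = 132
  D = 273 − 6·114 + 6·132 (−37 from intervention) = 344
  Y = 243 + 114 − 3·344 = -675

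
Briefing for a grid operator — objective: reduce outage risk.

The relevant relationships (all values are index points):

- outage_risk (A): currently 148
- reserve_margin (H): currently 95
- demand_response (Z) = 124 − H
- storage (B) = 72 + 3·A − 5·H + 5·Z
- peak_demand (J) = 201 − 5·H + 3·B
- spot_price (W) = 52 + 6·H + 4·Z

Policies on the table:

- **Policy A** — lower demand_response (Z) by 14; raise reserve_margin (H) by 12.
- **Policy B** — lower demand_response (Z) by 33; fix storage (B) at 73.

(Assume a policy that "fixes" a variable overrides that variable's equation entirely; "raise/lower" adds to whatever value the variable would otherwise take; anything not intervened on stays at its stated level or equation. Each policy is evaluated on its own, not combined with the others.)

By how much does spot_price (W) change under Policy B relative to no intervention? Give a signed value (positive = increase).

-132

Baseline:
  H = 95
  Z = 124 − 95 = 29
  W = 52 + 6·95 + 4·29 = 738
Policy B (Z − 33, B := 73):
  H = 95
  Z = 124 − 95 (−33 from intervention) = -4
  W = 52 + 6·95 + 4·(-4) = 606
Change in W: 606 − 738 = -132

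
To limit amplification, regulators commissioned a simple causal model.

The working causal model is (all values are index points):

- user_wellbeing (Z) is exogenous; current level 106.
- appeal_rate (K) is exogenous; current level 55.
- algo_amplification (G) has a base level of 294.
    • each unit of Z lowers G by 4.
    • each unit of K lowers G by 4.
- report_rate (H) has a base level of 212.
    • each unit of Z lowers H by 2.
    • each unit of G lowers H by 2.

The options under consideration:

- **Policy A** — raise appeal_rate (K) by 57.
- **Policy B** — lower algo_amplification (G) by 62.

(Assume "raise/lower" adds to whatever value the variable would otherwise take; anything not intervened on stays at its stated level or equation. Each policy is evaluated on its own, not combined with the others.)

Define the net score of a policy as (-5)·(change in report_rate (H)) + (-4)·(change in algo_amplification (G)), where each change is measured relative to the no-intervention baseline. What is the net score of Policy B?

Baseline:
  Z = 106
  K = 55
  G = 294 − 4·106 − 4·55 = -350
  H = 212 − 2·106 − 2·(-350) = 700
Policy B (G − 62):
  Z = 106
  K = 55
  G = 294 − 4·106 − 4·55 (−62 from intervention) = -412
  H = 212 − 2·106 − 2·(-412) = 824
ΔH = 824 − 700 = 124; ΔG = -412 − (-350) = -62
Score = (-5)·124 + (-4)·(-62) = -372

-372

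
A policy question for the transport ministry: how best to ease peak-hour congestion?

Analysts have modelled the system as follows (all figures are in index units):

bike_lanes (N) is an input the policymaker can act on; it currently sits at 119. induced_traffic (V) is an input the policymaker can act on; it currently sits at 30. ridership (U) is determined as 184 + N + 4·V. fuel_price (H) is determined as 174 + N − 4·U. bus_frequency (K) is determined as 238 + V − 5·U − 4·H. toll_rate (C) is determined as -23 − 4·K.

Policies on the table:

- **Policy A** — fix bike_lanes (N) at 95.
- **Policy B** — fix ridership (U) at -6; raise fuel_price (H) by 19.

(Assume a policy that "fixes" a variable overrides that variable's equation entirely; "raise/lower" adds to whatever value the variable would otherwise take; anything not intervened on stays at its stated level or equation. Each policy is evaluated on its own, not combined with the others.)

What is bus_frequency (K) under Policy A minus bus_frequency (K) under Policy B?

Policy A (N := 95):
  N = 95
  V = 30
  U = 184 + 95 + 4·30 = 399
  H = 174 + 95 − 4·399 = -1327
  K = 238 + 30 − 5·399 − 4·(-1327) = 3581
Policy B (U := -6, H + 19):
  N = 119
  V = 30
  U = -6
  H = 174 + 119 − 4·(-6) (+19 from intervention) = 336
  K = 238 + 30 − 5·(-6) − 4·336 = -1046
K: 3581 − (-1046) = 4627

4627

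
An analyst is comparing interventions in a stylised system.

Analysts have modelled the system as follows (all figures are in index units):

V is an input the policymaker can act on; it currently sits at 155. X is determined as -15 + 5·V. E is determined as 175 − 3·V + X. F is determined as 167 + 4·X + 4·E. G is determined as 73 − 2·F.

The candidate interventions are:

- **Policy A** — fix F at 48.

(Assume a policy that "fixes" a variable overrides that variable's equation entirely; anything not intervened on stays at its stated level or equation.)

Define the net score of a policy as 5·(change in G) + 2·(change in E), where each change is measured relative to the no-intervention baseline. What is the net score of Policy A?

50390

Baseline:
  V = 155
  X = -15 + 5·155 = 760
  E = 175 − 3·155 + 760 = 470
  F = 167 + 4·760 + 4·470 = 5087
  G = 73 − 2·5087 = -10101
Policy A (F := 48):
  V = 155
  X = -15 + 5·155 = 760
  E = 175 − 3·155 + 760 = 470
  F = 48
  G = 73 − 2·48 = -23
ΔG = -23 − (-10101) = 10078; ΔE = 470 − 470 = 0
Score = 5·10078 + 2·0 = 50390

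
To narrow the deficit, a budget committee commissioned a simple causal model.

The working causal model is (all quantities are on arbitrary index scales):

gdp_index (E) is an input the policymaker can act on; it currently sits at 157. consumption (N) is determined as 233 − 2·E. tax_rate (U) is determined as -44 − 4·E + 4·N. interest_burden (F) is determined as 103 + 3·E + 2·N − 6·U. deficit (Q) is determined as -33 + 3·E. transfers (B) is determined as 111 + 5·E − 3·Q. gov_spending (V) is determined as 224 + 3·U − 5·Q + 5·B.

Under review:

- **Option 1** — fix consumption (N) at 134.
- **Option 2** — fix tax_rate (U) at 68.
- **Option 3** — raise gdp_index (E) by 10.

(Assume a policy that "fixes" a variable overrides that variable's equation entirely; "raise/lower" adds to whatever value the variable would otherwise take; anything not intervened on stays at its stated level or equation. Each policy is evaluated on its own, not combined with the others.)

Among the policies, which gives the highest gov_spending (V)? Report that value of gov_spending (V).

-3852

Option 1 (N := 134):
  E = 157
  N = 134
  U = -44 − 4·157 + 4·134 = -136
  Q = -33 + 3·157 = 438
  B = 111 + 5·157 − 3·438 = -418
  V = 224 + 3·(-136) − 5·438 + 5·(-418) = -4464
Option 2 (U := 68):
  E = 157
  N = 233 − 2·157 = -81
  U = 68
  Q = -33 + 3·157 = 438
  B = 111 + 5·157 − 3·438 = -418
  V = 224 + 3·68 − 5·438 + 5·(-418) = -3852
Option 3 (E + 10):
  E = 157 + 10 = 167
  N = 233 − 2·167 = -101
  U = -44 − 4·167 + 4·(-101) = -1116
  Q = -33 + 3·167 = 468
  B = 111 + 5·167 − 3·468 = -458
  V = 224 + 3·(-1116) − 5·468 + 5·(-458) = -7754
Comparing — Option 1: V=-4464, Option 2: V=-3852, Option 3: V=-7754. Highest is -3852 (Option 2).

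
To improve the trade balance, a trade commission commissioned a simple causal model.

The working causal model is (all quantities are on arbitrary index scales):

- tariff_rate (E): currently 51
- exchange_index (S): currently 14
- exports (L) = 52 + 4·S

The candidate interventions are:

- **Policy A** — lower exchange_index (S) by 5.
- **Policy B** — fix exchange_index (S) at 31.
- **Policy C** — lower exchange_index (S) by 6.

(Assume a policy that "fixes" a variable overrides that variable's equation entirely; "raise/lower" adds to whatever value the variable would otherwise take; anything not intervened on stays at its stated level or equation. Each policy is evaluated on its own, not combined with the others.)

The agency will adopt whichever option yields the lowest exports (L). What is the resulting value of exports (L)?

Policy A (S − 5):
  S = 14 − 5 = 9
  L = 52 + 4·9 = 88
Policy B (S := 31):
  S = 31
  L = 52 + 4·31 = 176
Policy C (S − 6):
  S = 14 − 6 = 8
  L = 52 + 4·8 = 84
Comparing — Policy A: L=88, Policy B: L=176, Policy C: L=84. Lowest is 84 (Policy C).

84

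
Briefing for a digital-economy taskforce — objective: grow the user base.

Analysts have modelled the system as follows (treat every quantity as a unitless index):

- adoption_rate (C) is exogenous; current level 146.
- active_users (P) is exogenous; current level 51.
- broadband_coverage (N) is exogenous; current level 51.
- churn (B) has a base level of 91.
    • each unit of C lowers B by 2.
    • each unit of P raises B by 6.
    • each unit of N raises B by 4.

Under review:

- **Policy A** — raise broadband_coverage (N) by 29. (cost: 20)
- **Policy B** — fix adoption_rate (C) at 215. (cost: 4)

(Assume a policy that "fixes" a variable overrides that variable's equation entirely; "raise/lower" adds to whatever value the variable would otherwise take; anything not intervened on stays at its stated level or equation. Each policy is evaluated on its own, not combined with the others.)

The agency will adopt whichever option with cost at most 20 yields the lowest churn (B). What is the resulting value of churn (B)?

Policy A (N + 29):
  C = 146
  P = 51
  N = 51 + 29 = 80
  B = 91 − 2·146 + 6·51 + 4·80 = 425
Policy B (C := 215):
  C = 215
  P = 51
  N = 51
  B = 91 − 2·215 + 6·51 + 4·51 = 171
Comparing — Policy A: B=425, Policy B: B=171. Lowest is 171 (Policy B).

171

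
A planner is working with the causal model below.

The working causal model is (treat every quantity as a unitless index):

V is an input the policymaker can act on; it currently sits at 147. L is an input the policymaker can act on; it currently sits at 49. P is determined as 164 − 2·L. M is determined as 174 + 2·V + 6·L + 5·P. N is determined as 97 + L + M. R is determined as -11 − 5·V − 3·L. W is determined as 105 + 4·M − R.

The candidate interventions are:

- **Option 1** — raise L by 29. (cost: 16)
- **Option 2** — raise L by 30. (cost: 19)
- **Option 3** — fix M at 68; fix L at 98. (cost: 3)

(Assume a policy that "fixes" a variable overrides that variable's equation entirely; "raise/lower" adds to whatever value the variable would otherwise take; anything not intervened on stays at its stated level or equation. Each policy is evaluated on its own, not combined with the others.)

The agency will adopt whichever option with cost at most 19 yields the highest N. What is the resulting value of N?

1151

Option 1 (L + 29):
  V = 147
  L = 49 + 29 = 78
  P = 164 − 2·78 = 8
  M = 174 + 2·147 + 6·78 + 5·8 = 976
  N = 97 + 78 + 976 = 1151
Option 2 (L + 30):
  V = 147
  L = 49 + 30 = 79
  P = 164 − 2·79 = 6
  M = 174 + 2·147 + 6·79 + 5·6 = 972
  N = 97 + 79 + 972 = 1148
Option 3 (M := 68, L := 98):
  V = 147
  L = 98
  P = 164 − 2·98 = -32
  M = 68
  N = 97 + 98 + 68 = 263
Comparing — Option 1: N=1151, Option 2: N=1148, Option 3: N=263. Highest is 1151 (Option 1).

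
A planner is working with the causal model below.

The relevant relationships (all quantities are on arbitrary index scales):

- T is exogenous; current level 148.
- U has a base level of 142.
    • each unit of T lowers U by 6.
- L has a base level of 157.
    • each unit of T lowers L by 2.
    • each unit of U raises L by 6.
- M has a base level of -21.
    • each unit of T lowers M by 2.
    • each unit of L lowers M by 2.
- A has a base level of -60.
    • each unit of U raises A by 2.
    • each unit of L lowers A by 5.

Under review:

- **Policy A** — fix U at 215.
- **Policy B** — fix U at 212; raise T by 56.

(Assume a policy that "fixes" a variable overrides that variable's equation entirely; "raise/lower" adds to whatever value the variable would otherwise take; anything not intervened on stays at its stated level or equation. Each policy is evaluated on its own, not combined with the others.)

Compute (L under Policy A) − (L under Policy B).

Policy A (U := 215):
  T = 148
  U = 215
  L = 157 − 2·148 + 6·215 = 1151
Policy B (U := 212, T + 56):
  T = 148 + 56 = 204
  U = 212
  L = 157 − 2·204 + 6·212 = 1021
L: 1151 − 1021 = 130

130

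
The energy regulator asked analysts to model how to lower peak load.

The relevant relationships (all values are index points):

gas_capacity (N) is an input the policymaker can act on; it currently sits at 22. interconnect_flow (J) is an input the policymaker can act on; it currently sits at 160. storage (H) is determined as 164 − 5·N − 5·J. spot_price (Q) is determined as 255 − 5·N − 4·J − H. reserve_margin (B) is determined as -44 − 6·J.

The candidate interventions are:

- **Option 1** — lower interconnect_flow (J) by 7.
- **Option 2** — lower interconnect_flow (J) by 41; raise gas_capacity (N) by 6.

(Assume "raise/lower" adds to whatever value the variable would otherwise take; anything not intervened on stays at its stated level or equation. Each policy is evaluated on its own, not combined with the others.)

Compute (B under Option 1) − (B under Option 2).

-204

Option 1 (J − 7):
  J = 160 − 7 = 153
  B = -44 − 6·153 = -962
Option 2 (J − 41, N + 6):
  J = 160 − 41 = 119
  B = -44 − 6·119 = -758
B: -962 − (-758) = -204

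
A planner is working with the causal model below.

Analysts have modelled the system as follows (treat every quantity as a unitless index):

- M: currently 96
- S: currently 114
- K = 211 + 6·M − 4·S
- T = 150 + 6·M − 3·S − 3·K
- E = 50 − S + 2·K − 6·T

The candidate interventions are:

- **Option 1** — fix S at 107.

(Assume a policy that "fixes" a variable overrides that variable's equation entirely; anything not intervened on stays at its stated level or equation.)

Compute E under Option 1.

Option 1 (S := 107):
  M = 96
  S = 107
  K = 211 + 6·96 − 4·107 = 359
  T = 150 + 6·96 − 3·107 − 3·359 = -672
  E = 50 − 107 + 2·359 − 6·(-672) = 4693

4693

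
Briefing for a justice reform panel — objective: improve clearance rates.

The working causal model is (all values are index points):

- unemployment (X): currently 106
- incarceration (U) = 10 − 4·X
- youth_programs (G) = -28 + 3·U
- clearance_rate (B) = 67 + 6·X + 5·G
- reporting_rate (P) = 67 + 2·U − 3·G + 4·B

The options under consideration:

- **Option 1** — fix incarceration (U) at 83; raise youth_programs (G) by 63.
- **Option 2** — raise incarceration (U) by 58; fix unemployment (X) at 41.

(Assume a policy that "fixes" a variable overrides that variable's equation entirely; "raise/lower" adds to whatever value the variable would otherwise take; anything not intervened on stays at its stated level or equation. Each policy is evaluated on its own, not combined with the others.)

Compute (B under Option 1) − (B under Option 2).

3390

Option 1 (U := 83, G + 63):
  X = 106
  U = 83
  G = -28 + 3·83 (+63 from intervention) = 284
  B = 67 + 6·106 + 5·284 = 2123
Option 2 (U + 58, X := 41):
  X = 41
  U = 10 − 4·41 (+58 from intervention) = -96
  G = -28 + 3·(-96) = -316
  B = 67 + 6·41 + 5·(-316) = -1267
B: 2123 − (-1267) = 3390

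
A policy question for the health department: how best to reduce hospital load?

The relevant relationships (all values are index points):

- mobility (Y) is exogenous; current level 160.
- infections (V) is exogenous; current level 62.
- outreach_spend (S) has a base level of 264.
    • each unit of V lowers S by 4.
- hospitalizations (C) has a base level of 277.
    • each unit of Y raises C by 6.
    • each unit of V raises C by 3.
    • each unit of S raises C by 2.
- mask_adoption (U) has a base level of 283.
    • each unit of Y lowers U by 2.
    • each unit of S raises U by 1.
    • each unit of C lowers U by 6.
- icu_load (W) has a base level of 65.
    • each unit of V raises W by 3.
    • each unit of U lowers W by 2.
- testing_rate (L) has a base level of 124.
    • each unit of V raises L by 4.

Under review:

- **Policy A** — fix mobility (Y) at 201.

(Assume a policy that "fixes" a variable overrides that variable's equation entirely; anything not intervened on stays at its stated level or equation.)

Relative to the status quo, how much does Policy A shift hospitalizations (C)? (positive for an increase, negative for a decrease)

246

Baseline:
  Y = 160
  V = 62
  S = 264 − 4·62 = 16
  C = 277 + 6·160 + 3·62 + 2·16 = 1455
Policy A (Y := 201):
  Y = 201
  V = 62
  S = 264 − 4·62 = 16
  C = 277 + 6·201 + 3·62 + 2·16 = 1701
Change in C: 1701 − 1455 = 246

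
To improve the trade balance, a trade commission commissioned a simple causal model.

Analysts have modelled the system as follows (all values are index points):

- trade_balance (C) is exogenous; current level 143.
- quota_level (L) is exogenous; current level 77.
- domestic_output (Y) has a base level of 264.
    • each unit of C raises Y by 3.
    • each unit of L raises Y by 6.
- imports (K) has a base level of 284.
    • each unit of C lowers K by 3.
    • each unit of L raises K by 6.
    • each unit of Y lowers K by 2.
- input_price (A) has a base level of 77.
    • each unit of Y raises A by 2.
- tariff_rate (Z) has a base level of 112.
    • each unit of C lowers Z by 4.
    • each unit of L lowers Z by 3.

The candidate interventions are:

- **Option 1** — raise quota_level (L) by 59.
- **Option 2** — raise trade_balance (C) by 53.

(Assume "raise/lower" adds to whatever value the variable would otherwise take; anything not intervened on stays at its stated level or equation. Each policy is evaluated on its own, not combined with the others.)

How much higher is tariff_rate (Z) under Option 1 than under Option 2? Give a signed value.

35

Option 1 (L + 59):
  C = 143
  L = 77 + 59 = 136
  Z = 112 − 4·143 − 3·136 = -868
Option 2 (C + 53):
  C = 143 + 53 = 196
  L = 77
  Z = 112 − 4·196 − 3·77 = -903
Z: -868 − (-903) = 35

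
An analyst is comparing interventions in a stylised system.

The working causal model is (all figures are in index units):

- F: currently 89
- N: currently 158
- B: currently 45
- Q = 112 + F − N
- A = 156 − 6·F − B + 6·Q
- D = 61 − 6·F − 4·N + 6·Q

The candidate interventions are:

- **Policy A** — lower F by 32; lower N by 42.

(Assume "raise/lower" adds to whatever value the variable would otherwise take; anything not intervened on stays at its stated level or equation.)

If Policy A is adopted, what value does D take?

-427

Policy A (F − 32, N − 42):
  F = 89 − 32 = 57
  N = 158 − 42 = 116
  Q = 112 + 57 − 116 = 53
  D = 61 − 6·57 − 4·116 + 6·53 = -427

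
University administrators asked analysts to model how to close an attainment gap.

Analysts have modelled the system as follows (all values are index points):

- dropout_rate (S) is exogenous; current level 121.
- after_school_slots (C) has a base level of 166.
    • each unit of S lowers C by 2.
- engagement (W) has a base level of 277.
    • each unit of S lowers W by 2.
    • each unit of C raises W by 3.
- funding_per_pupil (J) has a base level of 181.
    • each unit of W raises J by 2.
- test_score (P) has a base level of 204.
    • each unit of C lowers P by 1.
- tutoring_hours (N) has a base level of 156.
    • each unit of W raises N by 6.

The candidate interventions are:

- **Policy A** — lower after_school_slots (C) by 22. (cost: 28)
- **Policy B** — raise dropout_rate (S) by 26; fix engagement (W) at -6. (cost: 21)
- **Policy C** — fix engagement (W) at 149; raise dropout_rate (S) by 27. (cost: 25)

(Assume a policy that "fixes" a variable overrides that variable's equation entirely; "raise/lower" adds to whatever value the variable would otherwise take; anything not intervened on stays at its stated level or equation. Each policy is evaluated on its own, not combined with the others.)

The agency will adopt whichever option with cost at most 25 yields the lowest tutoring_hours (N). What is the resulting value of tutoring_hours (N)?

Policy B (S + 26, W := -6):
  S = 121 + 26 = 147
  C = 166 − 2·147 = -128
  W = -6
  N = 156 + 6·(-6) = 120
Policy C (W := 149, S + 27):
  S = 121 + 27 = 148
  C = 166 − 2·148 = -130
  W = 149
  N = 156 + 6·149 = 1050
Comparing — Policy B: N=120, Policy C: N=1050. Lowest is 120 (Policy B).

120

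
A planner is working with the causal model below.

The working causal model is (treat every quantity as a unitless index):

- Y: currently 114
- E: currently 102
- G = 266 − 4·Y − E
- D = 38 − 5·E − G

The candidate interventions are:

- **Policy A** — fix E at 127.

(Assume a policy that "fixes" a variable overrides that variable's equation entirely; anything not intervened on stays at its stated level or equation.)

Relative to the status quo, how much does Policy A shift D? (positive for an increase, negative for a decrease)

-100

Baseline:
  Y = 114
  E = 102
  G = 266 − 4·114 − 102 = -292
  D = 38 − 5·102 − (-292) = -180
Policy A (E := 127):
  Y = 114
  E = 127
  G = 266 − 4·114 − 127 = -317
  D = 38 − 5·127 − (-317) = -280
Change in D: -280 − (-180) = -100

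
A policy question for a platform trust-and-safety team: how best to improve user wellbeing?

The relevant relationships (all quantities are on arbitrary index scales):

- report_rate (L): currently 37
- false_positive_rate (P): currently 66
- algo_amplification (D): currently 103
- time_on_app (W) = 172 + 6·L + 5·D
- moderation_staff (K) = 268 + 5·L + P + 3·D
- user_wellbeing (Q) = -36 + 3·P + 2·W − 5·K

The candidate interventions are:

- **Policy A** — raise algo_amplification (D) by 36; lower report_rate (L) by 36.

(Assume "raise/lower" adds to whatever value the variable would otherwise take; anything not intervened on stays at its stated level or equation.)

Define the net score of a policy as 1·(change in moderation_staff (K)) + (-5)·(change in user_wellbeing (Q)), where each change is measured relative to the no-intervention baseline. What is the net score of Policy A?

-1512

Baseline:
  L = 37
  P = 66
  D = 103
  W = 172 + 6·37 + 5·103 = 909
  K = 268 + 5·37 + 66 + 3·103 = 828
  Q = -36 + 3·66 + 2·909 − 5·828 = -2160
Policy A (D + 36, L − 36):
  L = 37 − 36 = 1
  P = 66
  D = 103 + 36 = 139
  W = 172 + 6·1 + 5·139 = 873
  K = 268 + 5·1 + 66 + 3·139 = 756
  Q = -36 + 3·66 + 2·873 − 5·756 = -1872
ΔK = 756 − 828 = -72; ΔQ = -1872 − (-2160) = 288
Score = 1·(-72) + (-5)·288 = -1512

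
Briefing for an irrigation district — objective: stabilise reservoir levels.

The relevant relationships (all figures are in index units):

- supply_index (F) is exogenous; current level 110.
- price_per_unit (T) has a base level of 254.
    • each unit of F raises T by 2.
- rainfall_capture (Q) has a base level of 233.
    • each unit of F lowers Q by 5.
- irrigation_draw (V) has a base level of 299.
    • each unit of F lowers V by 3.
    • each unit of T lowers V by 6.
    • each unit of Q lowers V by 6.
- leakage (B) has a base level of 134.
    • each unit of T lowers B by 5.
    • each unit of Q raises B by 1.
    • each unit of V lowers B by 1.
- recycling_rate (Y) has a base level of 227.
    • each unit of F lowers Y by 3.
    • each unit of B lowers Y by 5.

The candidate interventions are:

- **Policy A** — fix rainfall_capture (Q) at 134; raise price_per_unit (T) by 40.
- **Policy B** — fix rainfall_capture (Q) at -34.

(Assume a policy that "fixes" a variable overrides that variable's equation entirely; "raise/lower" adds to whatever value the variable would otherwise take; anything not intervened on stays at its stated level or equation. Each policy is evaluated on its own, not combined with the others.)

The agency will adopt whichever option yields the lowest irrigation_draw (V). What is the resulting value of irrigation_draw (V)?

Policy A (Q := 134, T + 40):
  F = 110
  T = 254 + 2·110 (+40 from intervention) = 514
  Q = 134
  V = 299 − 3·110 − 6·514 − 6·134 = -3919
Policy B (Q := -34):
  F = 110
  T = 254 + 2·110 = 474
  Q = -34
  V = 299 − 3·110 − 6·474 − 6·(-34) = -2671
Comparing — Policy A: V=-3919, Policy B: V=-2671. Lowest is -3919 (Policy A).

-3919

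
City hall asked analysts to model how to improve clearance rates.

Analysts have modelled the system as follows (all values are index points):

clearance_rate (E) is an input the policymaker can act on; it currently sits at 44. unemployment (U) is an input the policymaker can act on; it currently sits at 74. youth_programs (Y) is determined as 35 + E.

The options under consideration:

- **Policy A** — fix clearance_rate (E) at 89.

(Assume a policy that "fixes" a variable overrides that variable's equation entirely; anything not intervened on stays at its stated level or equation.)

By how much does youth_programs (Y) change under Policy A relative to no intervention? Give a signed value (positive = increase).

Baseline:
  E = 44
  Y = 35 + 44 = 79
Policy A (E := 89):
  E = 89
  Y = 35 + 89 = 124
Change in Y: 124 − 79 = 45

45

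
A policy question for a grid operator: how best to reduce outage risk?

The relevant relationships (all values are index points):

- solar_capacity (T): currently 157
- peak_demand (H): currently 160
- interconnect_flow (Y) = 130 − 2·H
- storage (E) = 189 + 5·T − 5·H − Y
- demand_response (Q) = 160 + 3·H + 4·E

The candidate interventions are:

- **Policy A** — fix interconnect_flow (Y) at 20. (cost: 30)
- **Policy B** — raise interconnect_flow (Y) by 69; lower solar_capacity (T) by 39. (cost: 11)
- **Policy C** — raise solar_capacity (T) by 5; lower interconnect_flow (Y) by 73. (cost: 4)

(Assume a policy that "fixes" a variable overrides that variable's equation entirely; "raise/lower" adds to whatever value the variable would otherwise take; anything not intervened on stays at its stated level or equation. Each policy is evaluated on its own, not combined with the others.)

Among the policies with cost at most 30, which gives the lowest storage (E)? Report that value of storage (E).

100

Policy A (Y := 20):
  T = 157
  H = 160
  Y = 20
  E = 189 + 5·157 − 5·160 − 20 = 154
Policy B (Y + 69, T − 39):
  T = 157 − 39 = 118
  H = 160
  Y = 130 − 2·160 (+69 from intervention) = -121
  E = 189 + 5·118 − 5·160 − (-121) = 100
Policy C (T + 5, Y − 73):
  T = 157 + 5 = 162
  H = 160
  Y = 130 − 2·160 (−73 from intervention) = -263
  E = 189 + 5·162 − 5·160 − (-263) = 462
Comparing — Policy A: E=154, Policy B: E=100, Policy C: E=462. Lowest is 100 (Policy B).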